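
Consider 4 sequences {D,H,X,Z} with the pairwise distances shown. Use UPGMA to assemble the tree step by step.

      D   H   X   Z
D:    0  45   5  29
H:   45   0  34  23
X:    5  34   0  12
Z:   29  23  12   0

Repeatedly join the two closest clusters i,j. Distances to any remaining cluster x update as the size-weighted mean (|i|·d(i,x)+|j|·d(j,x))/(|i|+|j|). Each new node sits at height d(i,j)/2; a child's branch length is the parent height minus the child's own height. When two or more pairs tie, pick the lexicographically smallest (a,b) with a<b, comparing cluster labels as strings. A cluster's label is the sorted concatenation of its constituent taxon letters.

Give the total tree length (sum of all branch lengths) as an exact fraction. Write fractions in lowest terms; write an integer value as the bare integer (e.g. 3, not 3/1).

187/4

iteration 1: select D,X (d=5); attach at lengths (5/2, 5/2); label the merged cluster DX
  updated: d(DX,H)=79/2, d(DX,Z)=41/2
iteration 2: select DX,Z (d=41/2); attach at lengths (31/4, 41/4); label the merged cluster DXZ
  updated: d(DXZ,H)=34
iteration 3: select DXZ,H (d=34); attach at lengths (27/4, 17); label the merged cluster DHXZ
final tree: (((D:5/2,X:5/2):31/4,Z:41/4):27/4,H:17)
total length: 187/4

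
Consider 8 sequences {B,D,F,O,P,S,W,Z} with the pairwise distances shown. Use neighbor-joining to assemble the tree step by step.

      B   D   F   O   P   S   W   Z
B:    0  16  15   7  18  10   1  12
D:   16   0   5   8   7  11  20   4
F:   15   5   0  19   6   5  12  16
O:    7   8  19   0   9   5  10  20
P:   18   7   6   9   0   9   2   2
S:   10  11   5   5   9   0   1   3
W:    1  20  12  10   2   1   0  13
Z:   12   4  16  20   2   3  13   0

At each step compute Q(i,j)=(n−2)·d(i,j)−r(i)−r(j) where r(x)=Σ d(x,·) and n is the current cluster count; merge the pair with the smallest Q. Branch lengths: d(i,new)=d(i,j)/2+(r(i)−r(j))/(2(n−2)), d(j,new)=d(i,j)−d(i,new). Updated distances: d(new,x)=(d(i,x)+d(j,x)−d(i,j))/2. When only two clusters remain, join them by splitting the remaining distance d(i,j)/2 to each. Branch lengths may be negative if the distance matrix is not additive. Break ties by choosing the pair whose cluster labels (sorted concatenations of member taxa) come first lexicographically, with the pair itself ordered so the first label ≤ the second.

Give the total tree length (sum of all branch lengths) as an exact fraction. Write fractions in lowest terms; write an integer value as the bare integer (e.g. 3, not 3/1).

203/8

1. join B+W (d=1, Q=-132) ⇒ BW; edges |B|=13/6, |W|=-7/6
  updated: d(BW,D)=35/2, d(BW,F)=13, d(BW,O)=8, d(BW,P)=19/2, d(BW,S)=5, d(BW,Z)=12
2. join BW+O (d=8, Q=-94) ⇒ BOW; edges |BW|=18/5, |O|=22/5
  updated: d(BOW,D)=35/4, d(BOW,F)=12, d(BOW,P)=21/4, d(BOW,S)=1, d(BOW,Z)=12
3. join BOW+S (d=1, Q=-64) ⇒ BOSW; edges |BOW|=7/4, |S|=-3/4
  updated: d(BOSW,D)=75/8, d(BOSW,F)=8, d(BOSW,P)=53/8, d(BOSW,Z)=7
4. join D+F (d=5, Q=-363/8) ⇒ DF; edges |D|=43/48, |F|=197/48
  updated: d(BOSW,DF)=99/16, d(DF,P)=4, d(DF,Z)=15/2
5. join BOSW+DF (d=99/16, Q=-201/8) ⇒ BDFOSW; edges |BOSW|=29/8, |DF|=41/16
  updated: d(BDFOSW,P)=71/32, d(BDFOSW,Z)=133/32
6. join BDFOSW+P (d=71/32, Q=-67/8) ⇒ BDFOPSW; edges |BDFOSW|=35/16, |P|=1/32
  updated: d(BDFOPSW,Z)=63/32
7. join BDFOPSW+Z (d=63/32) ⇒ BDFOPSWZ; edges |BDFOPSW|=63/64, |Z|=63/64
final tree: ((((((B:13/6,W:-7/6):18/5,O:22/5):7/4,S:-3/4):29/8,(D:43/48,F:197/48):41/16):35/16,P:1/32):63/64,Z:63/64)
total length: 203/8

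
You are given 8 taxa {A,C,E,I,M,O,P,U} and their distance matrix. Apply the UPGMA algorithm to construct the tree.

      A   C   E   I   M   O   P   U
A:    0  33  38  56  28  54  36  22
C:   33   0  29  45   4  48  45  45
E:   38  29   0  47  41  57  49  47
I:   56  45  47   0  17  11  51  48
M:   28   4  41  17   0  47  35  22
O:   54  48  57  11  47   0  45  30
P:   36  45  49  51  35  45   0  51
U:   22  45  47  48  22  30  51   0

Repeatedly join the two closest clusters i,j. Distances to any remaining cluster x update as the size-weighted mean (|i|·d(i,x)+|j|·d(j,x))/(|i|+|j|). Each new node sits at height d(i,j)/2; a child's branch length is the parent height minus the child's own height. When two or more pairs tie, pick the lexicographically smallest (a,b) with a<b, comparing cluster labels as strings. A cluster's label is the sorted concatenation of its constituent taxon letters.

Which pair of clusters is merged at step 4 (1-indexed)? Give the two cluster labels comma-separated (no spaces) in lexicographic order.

iteration 1: select C,M (d=4); attach at lengths (2, 2); label the merged cluster CM
  updated: d(A,CM)=61/2, d(CM,E)=35, d(CM,I)=31, d(CM,O)=95/2, d(CM,P)=40, d(CM,U)=67/2
iteration 2: select I,O (d=11); attach at lengths (11/2, 11/2); label the merged cluster IO
  updated: d(A,IO)=55, d(CM,IO)=157/4, d(E,IO)=52, d(IO,P)=48, d(IO,U)=39
iteration 3: select A,U (d=22); attach at lengths (11, 11); label the merged cluster AU
  updated: d(AU,CM)=32, d(AU,E)=85/2, d(AU,IO)=47, d(AU,P)=87/2
iteration 4: select AU,CM (d=32); attach at lengths (5, 14); label the merged cluster ACMU
  updated: d(ACMU,E)=155/4, d(ACMU,IO)=345/8, d(ACMU,P)=167/4
iteration 5: select ACMU,E (d=155/4); attach at lengths (27/8, 155/8); label the merged cluster ACEMU
  updated: d(ACEMU,IO)=449/10, d(ACEMU,P)=216/5
iteration 6: select ACEMU,P (d=216/5); attach at lengths (89/40, 108/5); label the merged cluster ACEMPU
  updated: d(ACEMPU,IO)=545/12
iteration 7: select ACEMPU,IO (d=545/12); attach at lengths (133/120, 413/24); label the merged cluster ACEIMOPU
final tree: (((((A:11,U:11):5,(C:2,M:2):14):27/8,E:155/8):89/40,P:108/5):133/120,(I:11/2,O:11/2):413/24)
total length: 14507/120

AU,CM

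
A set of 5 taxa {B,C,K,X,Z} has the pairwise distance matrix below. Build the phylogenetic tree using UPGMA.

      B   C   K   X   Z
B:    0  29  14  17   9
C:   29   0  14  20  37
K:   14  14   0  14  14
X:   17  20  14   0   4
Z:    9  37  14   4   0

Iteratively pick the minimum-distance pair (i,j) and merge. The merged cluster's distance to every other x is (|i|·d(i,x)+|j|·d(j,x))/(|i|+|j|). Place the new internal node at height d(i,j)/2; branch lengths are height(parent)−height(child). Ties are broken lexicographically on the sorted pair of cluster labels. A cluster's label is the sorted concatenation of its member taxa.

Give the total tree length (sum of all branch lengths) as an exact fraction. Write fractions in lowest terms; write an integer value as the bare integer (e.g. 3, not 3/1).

81/2

step 1: merge (X,Z) at d=4; branch lengths X→2, Z→2; new cluster XZ
  updated: d(B,XZ)=13, d(C,XZ)=57/2, d(K,XZ)=14
step 2: merge (B,XZ) at d=13; branch lengths B→13/2, XZ→9/2; new cluster BXZ
  updated: d(BXZ,C)=86/3, d(BXZ,K)=14
step 3: merge (BXZ,K) at d=14; branch lengths BXZ→1/2, K→7; new cluster BKXZ
  updated: d(BKXZ,C)=25
step 4: merge (BKXZ,C) at d=25; branch lengths BKXZ→11/2, C→25/2; new cluster BCKXZ
final tree: (((B:13/2,(X:2,Z:2):9/2):1/2,K:7):11/2,C:25/2)
total length: 81/2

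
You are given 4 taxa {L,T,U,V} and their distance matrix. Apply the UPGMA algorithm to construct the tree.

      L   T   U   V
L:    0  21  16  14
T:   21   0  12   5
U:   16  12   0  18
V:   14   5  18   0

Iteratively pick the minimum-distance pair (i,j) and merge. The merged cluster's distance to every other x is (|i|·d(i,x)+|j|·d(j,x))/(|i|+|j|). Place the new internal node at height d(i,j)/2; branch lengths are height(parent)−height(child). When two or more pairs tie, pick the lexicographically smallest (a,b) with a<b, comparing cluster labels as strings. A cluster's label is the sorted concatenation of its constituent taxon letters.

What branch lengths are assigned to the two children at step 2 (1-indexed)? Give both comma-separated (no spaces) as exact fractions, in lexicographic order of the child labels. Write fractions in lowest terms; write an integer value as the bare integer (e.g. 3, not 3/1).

5,15/2

1. join T+V (d=5) ⇒ TV; edges |T|=5/2, |V|=5/2
  updated: d(L,TV)=35/2, d(TV,U)=15
2. join TV+U (d=15) ⇒ TUV; edges |TV|=5, |U|=15/2
  updated: d(L,TUV)=17
3. join L+TUV (d=17) ⇒ LTUV; edges |L|=17/2, |TUV|=1
final tree: (L:17/2,((T:5/2,V:5/2):5,U:15/2):1)
total length: 27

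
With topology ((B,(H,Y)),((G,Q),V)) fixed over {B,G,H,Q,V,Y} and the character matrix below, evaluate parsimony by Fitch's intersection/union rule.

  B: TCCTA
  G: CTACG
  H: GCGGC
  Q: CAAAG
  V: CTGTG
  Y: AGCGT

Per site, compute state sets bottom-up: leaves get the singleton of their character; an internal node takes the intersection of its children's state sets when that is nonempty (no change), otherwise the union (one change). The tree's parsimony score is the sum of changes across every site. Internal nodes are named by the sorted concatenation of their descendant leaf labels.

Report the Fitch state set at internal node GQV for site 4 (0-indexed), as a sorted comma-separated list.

G

site 0, node HY: H={G} ∪ Y={A} → {A,G} (+1)
site 0, node BHY: B={T} ∪ HY={A,G} → {A,G,T} (+1)
site 0, node GQ: G={C} ∩ Q={C} → {C} (+0)
site 0, node GQV: GQ={C} ∩ V={C} → {C} (+0)
site 0, node BGHQVY: BHY={A,G,T} ∪ GQV={C} → {A,C,G,T} (+1)
site 1, node HY: H={C} ∪ Y={G} → {C,G} (+1)
site 1, node BHY: B={C} ∩ HY={C,G} → {C} (+0)
site 1, node GQ: G={T} ∪ Q={A} → {A,T} (+1)
site 1, node GQV: GQ={A,T} ∩ V={T} → {T} (+0)
site 1, node BGHQVY: BHY={C} ∪ GQV={T} → {C,T} (+1)
site 2, node HY: H={G} ∪ Y={C} → {C,G} (+1)
site 2, node BHY: B={C} ∩ HY={C,G} → {C} (+0)
site 2, node GQ: G={A} ∩ Q={A} → {A} (+0)
site 2, node GQV: GQ={A} ∪ V={G} → {A,G} (+1)
site 2, node BGHQVY: BHY={C} ∪ GQV={A,G} → {A,C,G} (+1)
site 3, node HY: H={G} ∩ Y={G} → {G} (+0)
site 3, node BHY: B={T} ∪ HY={G} → {G,T} (+1)
site 3, node GQ: G={C} ∪ Q={A} → {A,C} (+1)
site 3, node GQV: GQ={A,C} ∪ V={T} → {A,C,T} (+1)
site 3, node BGHQVY: BHY={G,T} ∩ GQV={A,C,T} → {T} (+0)
site 4, node HY: H={C} ∪ Y={T} → {C,T} (+1)
site 4, node BHY: B={A} ∪ HY={C,T} → {A,C,T} (+1)
site 4, node GQ: G={G} ∩ Q={G} → {G} (+0)
site 4, node GQV: GQ={G} ∩ V={G} → {G} (+0)
site 4, node BGHQVY: BHY={A,C,T} ∪ GQV={G} → {A,C,G,T} (+1)
per-site changes: [3, 3, 3, 3, 3]; total = 15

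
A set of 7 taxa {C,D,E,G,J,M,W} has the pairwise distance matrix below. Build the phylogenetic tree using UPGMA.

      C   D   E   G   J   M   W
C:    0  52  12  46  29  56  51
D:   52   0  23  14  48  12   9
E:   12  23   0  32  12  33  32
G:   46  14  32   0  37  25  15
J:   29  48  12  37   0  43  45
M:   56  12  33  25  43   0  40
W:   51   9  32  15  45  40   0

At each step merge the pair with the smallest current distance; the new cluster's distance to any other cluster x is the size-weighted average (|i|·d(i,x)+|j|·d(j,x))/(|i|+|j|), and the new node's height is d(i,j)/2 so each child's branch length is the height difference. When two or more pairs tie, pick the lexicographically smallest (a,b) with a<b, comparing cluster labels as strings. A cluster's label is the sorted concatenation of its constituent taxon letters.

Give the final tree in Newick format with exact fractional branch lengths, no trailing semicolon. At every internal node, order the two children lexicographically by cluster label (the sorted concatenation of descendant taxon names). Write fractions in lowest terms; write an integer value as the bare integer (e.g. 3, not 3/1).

(((C:6,E:6):17/4,J:41/4):21/2,(((D:9/2,W:9/2):11/4,G:29/4):67/12,M:77/6):95/12)

iteration 1: select D,W (d=9); attach at lengths (9/2, 9/2); label the merged cluster DW
  updated: d(C,DW)=103/2, d(DW,E)=55/2, d(DW,G)=29/2, d(DW,J)=93/2, d(DW,M)=26
iteration 2: select C,E (d=12); attach at lengths (6, 6); label the merged cluster CE
  updated: d(CE,DW)=79/2, d(CE,G)=39, d(CE,J)=41/2, d(CE,M)=89/2
iteration 3: select DW,G (d=29/2); attach at lengths (11/4, 29/4); label the merged cluster DGW
  updated: d(CE,DGW)=118/3, d(DGW,J)=130/3, d(DGW,M)=77/3
iteration 4: select CE,J (d=41/2); attach at lengths (17/4, 41/4); label the merged cluster CEJ
  updated: d(CEJ,DGW)=122/3, d(CEJ,M)=44
iteration 5: select DGW,M (d=77/3); attach at lengths (67/12, 77/6); label the merged cluster DGMW
  updated: d(CEJ,DGMW)=83/2
iteration 6: select CEJ,DGMW (d=83/2); attach at lengths (21/2, 95/12); label the merged cluster CDEGJMW
final tree: (((C:6,E:6):17/4,J:41/4):21/2,(((D:9/2,W:9/2):11/4,G:29/4):67/12,M:77/6):95/12)
total length: 247/3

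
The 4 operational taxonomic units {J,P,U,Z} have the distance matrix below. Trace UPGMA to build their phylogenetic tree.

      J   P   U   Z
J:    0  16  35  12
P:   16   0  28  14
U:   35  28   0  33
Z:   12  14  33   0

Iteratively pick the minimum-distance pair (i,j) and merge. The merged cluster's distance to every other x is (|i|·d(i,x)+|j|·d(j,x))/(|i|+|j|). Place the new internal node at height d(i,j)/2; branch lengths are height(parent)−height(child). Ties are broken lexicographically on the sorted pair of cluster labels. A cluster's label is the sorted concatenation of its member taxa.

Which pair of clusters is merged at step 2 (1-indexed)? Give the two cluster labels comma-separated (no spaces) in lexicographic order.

JZ,P

iteration 1: select J,Z (d=12); attach at lengths (6, 6); label the merged cluster JZ
  updated: d(JZ,P)=15, d(JZ,U)=34
iteration 2: select JZ,P (d=15); attach at lengths (3/2, 15/2); label the merged cluster JPZ
  updated: d(JPZ,U)=32
iteration 3: select JPZ,U (d=32); attach at lengths (17/2, 16); label the merged cluster JPUZ
final tree: (((J:6,Z:6):3/2,P:15/2):17/2,U:16)
total length: 91/2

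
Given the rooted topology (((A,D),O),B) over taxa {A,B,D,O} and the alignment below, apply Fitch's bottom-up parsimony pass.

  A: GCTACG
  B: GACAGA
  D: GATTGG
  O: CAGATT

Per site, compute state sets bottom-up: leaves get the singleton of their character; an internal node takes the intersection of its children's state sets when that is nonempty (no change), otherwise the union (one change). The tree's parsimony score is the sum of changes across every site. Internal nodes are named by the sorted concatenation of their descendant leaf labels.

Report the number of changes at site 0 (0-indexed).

1

AD@0: {G} ∩ {G} = {G} (intersection, +0)
ADO@0: {G} ∪ {C} = {C,G} (union, +1)
ABDO@0: {C,G} ∩ {G} = {G} (intersection, +0)
AD@1: {C} ∪ {A} = {A,C} (union, +1)
ADO@1: {A,C} ∩ {A} = {A} (intersection, +0)
ABDO@1: {A} ∩ {A} = {A} (intersection, +0)
AD@2: {T} ∩ {T} = {T} (intersection, +0)
ADO@2: {T} ∪ {G} = {G,T} (union, +1)
ABDO@2: {G,T} ∪ {C} = {C,G,T} (union, +1)
AD@3: {A} ∪ {T} = {A,T} (union, +1)
ADO@3: {A,T} ∩ {A} = {A} (intersection, +0)
ABDO@3: {A} ∩ {A} = {A} (intersection, +0)
AD@4: {C} ∪ {G} = {C,G} (union, +1)
ADO@4: {C,G} ∪ {T} = {C,G,T} (union, +1)
ABDO@4: {C,G,T} ∩ {G} = {G} (intersection, +0)
AD@5: {G} ∩ {G} = {G} (intersection, +0)
ADO@5: {G} ∪ {T} = {G,T} (union, +1)
ABDO@5: {G,T} ∪ {A} = {A,G,T} (union, +1)
per-site changes: [1, 1, 2, 1, 2, 2]; total = 9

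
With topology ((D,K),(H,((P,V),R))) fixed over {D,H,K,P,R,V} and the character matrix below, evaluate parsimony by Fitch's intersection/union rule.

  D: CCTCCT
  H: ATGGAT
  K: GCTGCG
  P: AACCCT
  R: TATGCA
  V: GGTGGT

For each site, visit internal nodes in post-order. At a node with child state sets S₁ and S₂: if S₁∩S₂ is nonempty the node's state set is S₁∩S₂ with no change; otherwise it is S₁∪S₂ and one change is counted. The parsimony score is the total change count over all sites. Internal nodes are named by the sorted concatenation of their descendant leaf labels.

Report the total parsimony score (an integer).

15

DK@0: {C} ∪ {G} = {C,G} (union, +1)
PV@0: {A} ∪ {G} = {A,G} (union, +1)
PRV@0: {A,G} ∪ {T} = {A,G,T} (union, +1)
HPRV@0: {A} ∩ {A,G,T} = {A} (intersection, +0)
DHKPRV@0: {C,G} ∪ {A} = {A,C,G} (union, +1)
DK@1: {C} ∩ {C} = {C} (intersection, +0)
PV@1: {A} ∪ {G} = {A,G} (union, +1)
PRV@1: {A,G} ∩ {A} = {A} (intersection, +0)
HPRV@1: {T} ∪ {A} = {A,T} (union, +1)
DHKPRV@1: {C} ∪ {A,T} = {A,C,T} (union, +1)
DK@2: {T} ∩ {T} = {T} (intersection, +0)
PV@2: {C} ∪ {T} = {C,T} (union, +1)
PRV@2: {C,T} ∩ {T} = {T} (intersection, +0)
HPRV@2: {G} ∪ {T} = {G,T} (union, +1)
DHKPRV@2: {T} ∩ {G,T} = {T} (intersection, +0)
DK@3: {C} ∪ {G} = {C,G} (union, +1)
PV@3: {C} ∪ {G} = {C,G} (union, +1)
PRV@3: {C,G} ∩ {G} = {G} (intersection, +0)
HPRV@3: {G} ∩ {G} = {G} (intersection, +0)
DHKPRV@3: {C,G} ∩ {G} = {G} (intersection, +0)
DK@4: {C} ∩ {C} = {C} (intersection, +0)
PV@4: {C} ∪ {G} = {C,G} (union, +1)
PRV@4: {C,G} ∩ {C} = {C} (intersection, +0)
HPRV@4: {A} ∪ {C} = {A,C} (union, +1)
DHKPRV@4: {C} ∩ {A,C} = {C} (intersection, +0)
DK@5: {T} ∪ {G} = {G,T} (union, +1)
PV@5: {T} ∩ {T} = {T} (intersection, +0)
PRV@5: {T} ∪ {A} = {A,T} (union, +1)
HPRV@5: {T} ∩ {A,T} = {T} (intersection, +0)
DHKPRV@5: {G,T} ∩ {T} = {T} (intersection, +0)
per-site changes: [4, 3, 2, 2, 2, 2]; total = 15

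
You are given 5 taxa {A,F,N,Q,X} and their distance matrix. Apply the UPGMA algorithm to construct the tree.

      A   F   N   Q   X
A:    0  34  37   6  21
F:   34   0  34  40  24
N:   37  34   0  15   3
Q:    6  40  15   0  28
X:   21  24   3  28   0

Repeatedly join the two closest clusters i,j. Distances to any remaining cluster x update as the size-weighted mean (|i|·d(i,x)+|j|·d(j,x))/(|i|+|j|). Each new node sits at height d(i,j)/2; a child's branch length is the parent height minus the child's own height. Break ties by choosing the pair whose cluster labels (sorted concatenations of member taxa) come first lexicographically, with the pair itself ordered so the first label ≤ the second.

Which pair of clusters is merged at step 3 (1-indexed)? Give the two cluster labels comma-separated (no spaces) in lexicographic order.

iteration 1: select N,X (d=3); attach at lengths (3/2, 3/2); label the merged cluster NX
  updated: d(A,NX)=29, d(F,NX)=29, d(NX,Q)=43/2
iteration 2: select A,Q (d=6); attach at lengths (3, 3); label the merged cluster AQ
  updated: d(AQ,F)=37, d(AQ,NX)=101/4
iteration 3: select AQ,NX (d=101/4); attach at lengths (77/8, 89/8); label the merged cluster ANQX
  updated: d(ANQX,F)=33
iteration 4: select ANQX,F (d=33); attach at lengths (31/8, 33/2); label the merged cluster AFNQX
final tree: (((A:3,Q:3):77/8,(N:3/2,X:3/2):89/8):31/8,F:33/2)
total length: 401/8

AQ,NX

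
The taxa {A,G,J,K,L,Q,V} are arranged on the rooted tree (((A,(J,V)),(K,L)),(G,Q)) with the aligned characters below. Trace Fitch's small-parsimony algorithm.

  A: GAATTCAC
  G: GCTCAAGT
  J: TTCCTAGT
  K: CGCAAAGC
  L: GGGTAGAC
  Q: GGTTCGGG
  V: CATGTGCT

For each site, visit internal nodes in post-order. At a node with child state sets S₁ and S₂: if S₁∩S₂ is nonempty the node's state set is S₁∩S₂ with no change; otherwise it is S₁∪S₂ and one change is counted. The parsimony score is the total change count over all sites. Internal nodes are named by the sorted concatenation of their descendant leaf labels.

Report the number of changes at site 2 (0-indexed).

JV@0: {T} ∪ {C} = {C,T} (union, +1)
AJV@0: {G} ∪ {C,T} = {C,G,T} (union, +1)
KL@0: {C} ∪ {G} = {C,G} (union, +1)
AJKLV@0: {C,G,T} ∩ {C,G} = {C,G} (intersection, +0)
GQ@0: {G} ∩ {G} = {G} (intersection, +0)
AGJKLQV@0: {C,G} ∩ {G} = {G} (intersection, +0)
JV@1: {T} ∪ {A} = {A,T} (union, +1)
AJV@1: {A} ∩ {A,T} = {A} (intersection, +0)
KL@1: {G} ∩ {G} = {G} (intersection, +0)
AJKLV@1: {A} ∪ {G} = {A,G} (union, +1)
GQ@1: {C} ∪ {G} = {C,G} (union, +1)
AGJKLQV@1: {A,G} ∩ {C,G} = {G} (intersection, +0)
JV@2: {C} ∪ {T} = {C,T} (union, +1)
AJV@2: {A} ∪ {C,T} = {A,C,T} (union, +1)
KL@2: {C} ∪ {G} = {C,G} (union, +1)
AJKLV@2: {A,C,T} ∩ {C,G} = {C} (intersection, +0)
GQ@2: {T} ∩ {T} = {T} (intersection, +0)
AGJKLQV@2: {C} ∪ {T} = {C,T} (union, +1)
JV@3: {C} ∪ {G} = {C,G} (union, +1)
AJV@3: {T} ∪ {C,G} = {C,G,T} (union, +1)
KL@3: {A} ∪ {T} = {A,T} (union, +1)
AJKLV@3: {C,G,T} ∩ {A,T} = {T} (intersection, +0)
GQ@3: {C} ∪ {T} = {C,T} (union, +1)
AGJKLQV@3: {T} ∩ {C,T} = {T} (intersection, +0)
JV@4: {T} ∩ {T} = {T} (intersection, +0)
AJV@4: {T} ∩ {T} = {T} (intersection, +0)
KL@4: {A} ∩ {A} = {A} (intersection, +0)
AJKLV@4: {T} ∪ {A} = {A,T} (union, +1)
GQ@4: {A} ∪ {C} = {A,C} (union, +1)
AGJKLQV@4: {A,T} ∩ {A,C} = {A} (intersection, +0)
JV@5: {A} ∪ {G} = {A,G} (union, +1)
AJV@5: {C} ∪ {A,G} = {A,C,G} (union, +1)
KL@5: {A} ∪ {G} = {A,G} (union, +1)
AJKLV@5: {A,C,G} ∩ {A,G} = {A,G} (intersection, +0)
GQ@5: {A} ∪ {G} = {A,G} (union, +1)
AGJKLQV@5: {A,G} ∩ {A,G} = {A,G} (intersection, +0)
JV@6: {G} ∪ {C} = {C,G} (union, +1)
AJV@6: {A} ∪ {C,G} = {A,C,G} (union, +1)
KL@6: {G} ∪ {A} = {A,G} (union, +1)
AJKLV@6: {A,C,G} ∩ {A,G} = {A,G} (intersection, +0)
GQ@6: {G} ∩ {G} = {G} (intersection, +0)
AGJKLQV@6: {A,G} ∩ {G} = {G} (intersection, +0)
JV@7: {T} ∩ {T} = {T} (intersection, +0)
AJV@7: {C} ∪ {T} = {C,T} (union, +1)
KL@7: {C} ∩ {C} = {C} (intersection, +0)
AJKLV@7: {C,T} ∩ {C} = {C} (intersection, +0)
GQ@7: {T} ∪ {G} = {G,T} (union, +1)
AGJKLQV@7: {C} ∪ {G,T} = {C,G,T} (union, +1)
per-site changes: [3, 3, 4, 4, 2, 4, 3, 3]; total = 26

4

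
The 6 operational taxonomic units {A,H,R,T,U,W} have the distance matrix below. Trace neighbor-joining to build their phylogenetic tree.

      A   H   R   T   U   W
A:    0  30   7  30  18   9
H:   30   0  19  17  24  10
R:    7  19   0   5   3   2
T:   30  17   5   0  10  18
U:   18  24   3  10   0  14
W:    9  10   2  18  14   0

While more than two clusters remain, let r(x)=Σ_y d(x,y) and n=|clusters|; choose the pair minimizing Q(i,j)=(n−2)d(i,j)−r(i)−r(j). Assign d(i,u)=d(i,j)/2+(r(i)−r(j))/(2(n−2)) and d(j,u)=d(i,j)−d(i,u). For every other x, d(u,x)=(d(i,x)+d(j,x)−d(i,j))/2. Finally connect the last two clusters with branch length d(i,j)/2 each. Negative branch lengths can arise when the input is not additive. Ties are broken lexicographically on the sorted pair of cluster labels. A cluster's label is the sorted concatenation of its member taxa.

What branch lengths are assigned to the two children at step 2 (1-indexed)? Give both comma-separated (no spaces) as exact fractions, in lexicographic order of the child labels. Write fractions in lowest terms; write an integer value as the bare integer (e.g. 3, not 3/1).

1. join H+W (d=10, Q=-113) ⇒ HW; edges |H|=87/8, |W|=-7/8
  updated: d(A,HW)=29/2, d(HW,R)=11/2, d(HW,T)=25/2, d(HW,U)=14
2. join A+HW (d=29/2, Q=-145/2) ⇒ AHW; edges |A|=133/12, |HW|=41/12
  updated: d(AHW,R)=-1, d(AHW,T)=14, d(AHW,U)=35/4
3. join AHW+R (d=-1, Q=-123/4) ⇒ AHRW; edges |AHW|=51/16, |R|=-67/16
  updated: d(AHRW,T)=10, d(AHRW,U)=51/8
4. join AHRW+T (d=10, Q=-211/8) ⇒ AHRTW; edges |AHRW|=51/16, |T|=109/16
  updated: d(AHRTW,U)=51/16
5. join AHRTW+U (d=51/16) ⇒ AHRTUW; edges |AHRTW|=51/32, |U|=51/32
final tree: ((((A:133/12,(H:87/8,W:-7/8):41/12):51/16,R:-67/16):51/16,T:109/16):51/32,U:51/32)
total length: 587/16

133/12,41/12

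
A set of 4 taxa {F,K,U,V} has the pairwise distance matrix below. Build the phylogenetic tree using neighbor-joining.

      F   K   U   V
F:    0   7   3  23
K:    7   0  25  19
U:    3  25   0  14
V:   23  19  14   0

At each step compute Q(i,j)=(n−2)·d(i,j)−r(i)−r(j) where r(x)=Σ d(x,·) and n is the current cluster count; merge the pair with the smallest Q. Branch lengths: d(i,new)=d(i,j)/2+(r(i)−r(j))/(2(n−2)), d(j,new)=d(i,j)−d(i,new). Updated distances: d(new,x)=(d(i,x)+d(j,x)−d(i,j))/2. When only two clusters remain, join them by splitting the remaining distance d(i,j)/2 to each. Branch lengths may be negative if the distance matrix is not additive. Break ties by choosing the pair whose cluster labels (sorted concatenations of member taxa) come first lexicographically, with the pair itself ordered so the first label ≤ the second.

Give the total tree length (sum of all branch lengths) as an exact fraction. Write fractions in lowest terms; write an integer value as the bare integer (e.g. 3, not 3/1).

1. join F+K (d=7, Q=-70) ⇒ FK; edges |F|=-1, |K|=8
  updated: d(FK,U)=21/2, d(FK,V)=35/2
2. join FK+U (d=21/2, Q=-42) ⇒ FKU; edges |FK|=7, |U|=7/2
  updated: d(FKU,V)=21/2
3. join FKU+V (d=21/2) ⇒ FKUV; edges |FKU|=21/4, |V|=21/4
final tree: (((F:-1,K:8):7,U:7/2):21/4,V:21/4)
total length: 28

28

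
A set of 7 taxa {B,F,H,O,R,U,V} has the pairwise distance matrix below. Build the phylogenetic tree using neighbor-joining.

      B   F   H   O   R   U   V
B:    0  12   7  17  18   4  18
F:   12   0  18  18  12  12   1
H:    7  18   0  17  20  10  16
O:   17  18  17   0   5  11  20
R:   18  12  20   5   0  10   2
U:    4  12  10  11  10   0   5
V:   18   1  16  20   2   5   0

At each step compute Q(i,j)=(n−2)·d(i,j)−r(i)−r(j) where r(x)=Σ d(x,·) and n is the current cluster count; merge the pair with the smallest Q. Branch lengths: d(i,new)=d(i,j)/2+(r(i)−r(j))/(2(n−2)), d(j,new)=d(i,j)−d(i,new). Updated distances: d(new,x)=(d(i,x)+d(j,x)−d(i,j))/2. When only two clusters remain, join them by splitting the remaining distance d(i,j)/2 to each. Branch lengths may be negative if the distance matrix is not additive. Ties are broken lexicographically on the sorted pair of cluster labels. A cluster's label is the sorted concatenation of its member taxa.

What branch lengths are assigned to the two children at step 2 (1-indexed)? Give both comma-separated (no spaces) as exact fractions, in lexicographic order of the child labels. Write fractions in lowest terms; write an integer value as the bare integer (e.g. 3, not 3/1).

1. join F+V (d=1, Q=-130) ⇒ FV; edges |F|=8/5, |V|=-3/5
  updated: d(B,FV)=29/2, d(FV,H)=33/2, d(FV,O)=37/2, d(FV,R)=13/2, d(FV,U)=8
2. join O+R (d=5, Q=-108) ⇒ OR; edges |O|=29/8, |R|=11/8
  updated: d(B,OR)=15, d(FV,OR)=10, d(H,OR)=16, d(OR,U)=8
3. join B+H (d=7, Q=-69) ⇒ BH; edges |B|=2, |H|=5
  updated: d(BH,FV)=12, d(BH,OR)=12, d(BH,U)=7/2
4. join BH+U (d=7/2, Q=-40) ⇒ BHU; edges |BH|=15/4, |U|=-1/4
  updated: d(BHU,FV)=33/4, d(BHU,OR)=33/4
5. join BHU+FV (d=33/4, Q=-53/2) ⇒ BFHUV; edges |BHU|=13/4, |FV|=5
  updated: d(BFHUV,OR)=5
6. join BFHUV+OR (d=5) ⇒ BFHORUV; edges |BFHUV|=5/2, |OR|=5/2
final tree: ((((B:2,H:5):15/4,U:-1/4):13/4,(F:8/5,V:-3/5):5):5/2,(O:29/8,R:11/8):5/2)
total length: 119/4

29/8,11/8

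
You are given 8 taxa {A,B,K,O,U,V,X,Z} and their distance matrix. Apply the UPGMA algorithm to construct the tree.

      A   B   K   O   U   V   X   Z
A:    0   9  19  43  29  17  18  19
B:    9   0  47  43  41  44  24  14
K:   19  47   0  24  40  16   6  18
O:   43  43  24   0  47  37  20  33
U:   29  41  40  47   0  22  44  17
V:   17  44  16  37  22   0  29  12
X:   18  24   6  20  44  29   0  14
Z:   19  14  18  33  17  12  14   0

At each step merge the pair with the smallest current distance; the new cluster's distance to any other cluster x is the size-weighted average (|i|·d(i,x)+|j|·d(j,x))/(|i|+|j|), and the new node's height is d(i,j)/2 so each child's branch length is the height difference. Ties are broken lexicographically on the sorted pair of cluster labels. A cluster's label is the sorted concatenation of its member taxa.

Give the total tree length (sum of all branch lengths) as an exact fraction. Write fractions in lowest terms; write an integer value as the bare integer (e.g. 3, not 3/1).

3659/42

1. join K+X (d=6) ⇒ KX; edges |K|=3, |X|=3
  updated: d(A,KX)=37/2, d(B,KX)=71/2, d(KX,O)=22, d(KX,U)=42, d(KX,V)=45/2, d(KX,Z)=16
2. join A+B (d=9) ⇒ AB; edges |A|=9/2, |B|=9/2
  updated: d(AB,KX)=27, d(AB,O)=43, d(AB,U)=35, d(AB,V)=61/2, d(AB,Z)=33/2
3. join V+Z (d=12) ⇒ VZ; edges |V|=6, |Z|=6
  updated: d(AB,VZ)=47/2, d(KX,VZ)=77/4, d(O,VZ)=35, d(U,VZ)=39/2
4. join KX+VZ (d=77/4) ⇒ KVXZ; edges |KX|=53/8, |VZ|=29/8
  updated: d(AB,KVXZ)=101/4, d(KVXZ,O)=57/2, d(KVXZ,U)=123/4
5. join AB+KVXZ (d=101/4) ⇒ ABKVXZ; edges |AB|=65/8, |KVXZ|=3
  updated: d(ABKVXZ,O)=100/3, d(ABKVXZ,U)=193/6
6. join ABKVXZ+U (d=193/6) ⇒ ABKUVXZ; edges |ABKVXZ|=83/24, |U|=193/12
  updated: d(ABKUVXZ,O)=247/7
7. join ABKUVXZ+O (d=247/7) ⇒ ABKOUVXZ; edges |ABKUVXZ|=131/84, |O|=247/14
final tree: ((((A:9/2,B:9/2):65/8,((K:3,X:3):53/8,(V:6,Z:6):29/8):3):83/24,U:193/12):131/84,O:247/14)
total length: 3659/42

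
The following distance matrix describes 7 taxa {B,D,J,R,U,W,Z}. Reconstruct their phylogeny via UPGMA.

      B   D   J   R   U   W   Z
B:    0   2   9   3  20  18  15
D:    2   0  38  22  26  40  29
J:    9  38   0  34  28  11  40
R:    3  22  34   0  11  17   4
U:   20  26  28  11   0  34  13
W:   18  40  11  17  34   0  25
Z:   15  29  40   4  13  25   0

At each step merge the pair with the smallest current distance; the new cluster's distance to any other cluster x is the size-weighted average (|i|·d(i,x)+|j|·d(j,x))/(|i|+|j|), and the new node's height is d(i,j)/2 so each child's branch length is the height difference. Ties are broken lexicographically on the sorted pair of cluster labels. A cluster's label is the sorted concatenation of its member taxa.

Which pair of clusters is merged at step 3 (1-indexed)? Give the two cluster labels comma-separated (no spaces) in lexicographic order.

J,W

iteration 1: select B,D (d=2); attach at lengths (1, 1); label the merged cluster BD
  updated: d(BD,J)=47/2, d(BD,R)=25/2, d(BD,U)=23, d(BD,W)=29, d(BD,Z)=22
iteration 2: select R,Z (d=4); attach at lengths (2, 2); label the merged cluster RZ
  updated: d(BD,RZ)=69/4, d(J,RZ)=37, d(RZ,U)=12, d(RZ,W)=21
iteration 3: select J,W (d=11); attach at lengths (11/2, 11/2); label the merged cluster JW
  updated: d(BD,JW)=105/4, d(JW,RZ)=29, d(JW,U)=31
iteration 4: select RZ,U (d=12); attach at lengths (4, 6); label the merged cluster RUZ
  updated: d(BD,RUZ)=115/6, d(JW,RUZ)=89/3
iteration 5: select BD,RUZ (d=115/6); attach at lengths (103/12, 43/12); label the merged cluster BDRUZ
  updated: d(BDRUZ,JW)=283/10
iteration 6: select BDRUZ,JW (d=283/10); attach at lengths (137/30, 173/20); label the merged cluster BDJRUWZ
final tree: (((B:1,D:1):103/12,((R:2,Z:2):4,U:6):43/12):137/30,(J:11/2,W:11/2):173/20)
total length: 3143/60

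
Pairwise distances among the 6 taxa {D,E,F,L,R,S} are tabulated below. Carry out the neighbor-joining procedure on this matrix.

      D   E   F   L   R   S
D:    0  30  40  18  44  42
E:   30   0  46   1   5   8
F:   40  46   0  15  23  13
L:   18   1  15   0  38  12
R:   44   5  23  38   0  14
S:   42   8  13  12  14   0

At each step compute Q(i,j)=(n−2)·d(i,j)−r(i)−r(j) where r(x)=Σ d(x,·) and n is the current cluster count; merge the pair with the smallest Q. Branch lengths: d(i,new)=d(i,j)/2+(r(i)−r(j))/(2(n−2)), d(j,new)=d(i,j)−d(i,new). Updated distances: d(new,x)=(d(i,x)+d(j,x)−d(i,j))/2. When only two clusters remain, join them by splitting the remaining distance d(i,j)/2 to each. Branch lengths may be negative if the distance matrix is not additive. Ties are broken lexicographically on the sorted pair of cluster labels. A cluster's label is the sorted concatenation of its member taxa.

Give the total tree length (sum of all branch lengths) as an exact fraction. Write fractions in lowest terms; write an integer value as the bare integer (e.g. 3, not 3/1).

1. join E+R (d=5, Q=-194) ⇒ ER; edges |E|=-7/4, |R|=27/4
  updated: d(D,ER)=69/2, d(ER,F)=32, d(ER,L)=17, d(ER,S)=17/2
2. join D+L (d=18, Q=-285/2) ⇒ DL; edges |D|=253/12, |L|=-37/12
  updated: d(DL,ER)=67/4, d(DL,F)=37/2, d(DL,S)=18
3. join DL+F (d=37/2, Q=-319/4) ⇒ DFL; edges |DL|=107/16, |F|=189/16
  updated: d(DFL,ER)=121/8, d(DFL,S)=25/4
4. join DFL+ER (d=121/8, Q=-239/8) ⇒ DEFLR; edges |DFL|=103/16, |ER|=139/16
  updated: d(DEFLR,S)=-3/16
5. join DEFLR+S (d=-3/16) ⇒ DEFLRS; edges |DEFLR|=-3/32, |S|=-3/32
final tree: ((((D:253/12,L:-37/12):107/16,F:189/16):103/16,(E:-7/4,R:27/4):139/16):-3/32,S:-3/32)
total length: 903/16

903/16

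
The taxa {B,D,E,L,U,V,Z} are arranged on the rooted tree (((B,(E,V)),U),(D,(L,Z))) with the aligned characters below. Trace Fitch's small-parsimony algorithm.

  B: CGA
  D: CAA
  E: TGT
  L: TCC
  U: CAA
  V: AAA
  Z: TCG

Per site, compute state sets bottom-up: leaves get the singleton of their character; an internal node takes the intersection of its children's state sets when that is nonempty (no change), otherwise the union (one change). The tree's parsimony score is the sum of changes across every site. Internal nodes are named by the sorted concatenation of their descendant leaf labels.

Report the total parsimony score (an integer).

9

EV@0: {T} ∪ {A} = {A,T} (union, +1)
BEV@0: {C} ∪ {A,T} = {A,C,T} (union, +1)
BEUV@0: {A,C,T} ∩ {C} = {C} (intersection, +0)
LZ@0: {T} ∩ {T} = {T} (intersection, +0)
DLZ@0: {C} ∪ {T} = {C,T} (union, +1)
BDELUVZ@0: {C} ∩ {C,T} = {C} (intersection, +0)
EV@1: {G} ∪ {A} = {A,G} (union, +1)
BEV@1: {G} ∩ {A,G} = {G} (intersection, +0)
BEUV@1: {G} ∪ {A} = {A,G} (union, +1)
LZ@1: {C} ∩ {C} = {C} (intersection, +0)
DLZ@1: {A} ∪ {C} = {A,C} (union, +1)
BDELUVZ@1: {A,G} ∩ {A,C} = {A} (intersection, +0)
EV@2: {T} ∪ {A} = {A,T} (union, +1)
BEV@2: {A} ∩ {A,T} = {A} (intersection, +0)
BEUV@2: {A} ∩ {A} = {A} (intersection, +0)
LZ@2: {C} ∪ {G} = {C,G} (union, +1)
DLZ@2: {A} ∪ {C,G} = {A,C,G} (union, +1)
BDELUVZ@2: {A} ∩ {A,C,G} = {A} (intersection, +0)
per-site changes: [3, 3, 3]; total = 9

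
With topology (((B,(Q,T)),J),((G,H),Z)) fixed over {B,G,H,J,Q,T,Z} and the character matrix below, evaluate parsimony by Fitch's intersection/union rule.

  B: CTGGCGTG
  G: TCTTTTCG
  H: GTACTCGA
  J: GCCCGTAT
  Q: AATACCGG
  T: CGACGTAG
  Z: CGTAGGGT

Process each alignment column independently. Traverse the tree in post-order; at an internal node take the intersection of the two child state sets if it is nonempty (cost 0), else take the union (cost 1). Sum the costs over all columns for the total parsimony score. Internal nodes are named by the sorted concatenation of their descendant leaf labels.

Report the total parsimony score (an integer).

[col 0] QT: children Q:{A}, T:{C} ∪→ {A,C}; cost 1
[col 0] BQT: children B:{C}, QT:{A,C} ∩→ {C}; cost 0
[col 0] BJQT: children BQT:{C}, J:{G} ∪→ {C,G}; cost 1
[col 0] GH: children G:{T}, H:{G} ∪→ {G,T}; cost 1
[col 0] GHZ: children GH:{G,T}, Z:{C} ∪→ {C,G,T}; cost 1
[col 0] BGHJQTZ: children BJQT:{C,G}, GHZ:{C,G,T} ∩→ {C,G}; cost 0
[col 1] QT: children Q:{A}, T:{G} ∪→ {A,G}; cost 1
[col 1] BQT: children B:{T}, QT:{A,G} ∪→ {A,G,T}; cost 1
[col 1] BJQT: children BQT:{A,G,T}, J:{C} ∪→ {A,C,G,T}; cost 1
[col 1] GH: children G:{C}, H:{T} ∪→ {C,T}; cost 1
[col 1] GHZ: children GH:{C,T}, Z:{G} ∪→ {C,G,T}; cost 1
[col 1] BGHJQTZ: children BJQT:{A,C,G,T}, GHZ:{C,G,T} ∩→ {C,G,T}; cost 0
[col 2] QT: children Q:{T}, T:{A} ∪→ {A,T}; cost 1
[col 2] BQT: children B:{G}, QT:{A,T} ∪→ {A,G,T}; cost 1
[col 2] BJQT: children BQT:{A,G,T}, J:{C} ∪→ {A,C,G,T}; cost 1
[col 2] GH: children G:{T}, H:{A} ∪→ {A,T}; cost 1
[col 2] GHZ: children GH:{A,T}, Z:{T} ∩→ {T}; cost 0
[col 2] BGHJQTZ: children BJQT:{A,C,G,T}, GHZ:{T} ∩→ {T}; cost 0
[col 3] QT: children Q:{A}, T:{C} ∪→ {A,C}; cost 1
[col 3] BQT: children B:{G}, QT:{A,C} ∪→ {A,C,G}; cost 1
[col 3] BJQT: children BQT:{A,C,G}, J:{C} ∩→ {C}; cost 0
[col 3] GH: children G:{T}, H:{C} ∪→ {C,T}; cost 1
[col 3] GHZ: children GH:{C,T}, Z:{A} ∪→ {A,C,T}; cost 1
[col 3] BGHJQTZ: children BJQT:{C}, GHZ:{A,C,T} ∩→ {C}; cost 0
[col 4] QT: children Q:{C}, T:{G} ∪→ {C,G}; cost 1
[col 4] BQT: children B:{C}, QT:{C,G} ∩→ {C}; cost 0
[col 4] BJQT: children BQT:{C}, J:{G} ∪→ {C,G}; cost 1
[col 4] GH: children G:{T}, H:{T} ∩→ {T}; cost 0
[col 4] GHZ: children GH:{T}, Z:{G} ∪→ {G,T}; cost 1
[col 4] BGHJQTZ: children BJQT:{C,G}, GHZ:{G,T} ∩→ {G}; cost 0
[col 5] QT: children Q:{C}, T:{T} ∪→ {C,T}; cost 1
[col 5] BQT: children B:{G}, QT:{C,T} ∪→ {C,G,T}; cost 1
[col 5] BJQT: children BQT:{C,G,T}, J:{T} ∩→ {T}; cost 0
[col 5] GH: children G:{T}, H:{C} ∪→ {C,T}; cost 1
[col 5] GHZ: children GH:{C,T}, Z:{G} ∪→ {C,G,T}; cost 1
[col 5] BGHJQTZ: children BJQT:{T}, GHZ:{C,G,T} ∩→ {T}; cost 0
[col 6] QT: children Q:{G}, T:{A} ∪→ {A,G}; cost 1
[col 6] BQT: children B:{T}, QT:{A,G} ∪→ {A,G,T}; cost 1
[col 6] BJQT: children BQT:{A,G,T}, J:{A} ∩→ {A}; cost 0
[col 6] GH: children G:{C}, H:{G} ∪→ {C,G}; cost 1
[col 6] GHZ: children GH:{C,G}, Z:{G} ∩→ {G}; cost 0
[col 6] BGHJQTZ: children BJQT:{A}, GHZ:{G} ∪→ {A,G}; cost 1
[col 7] QT: children Q:{G}, T:{G} ∩→ {G}; cost 0
[col 7] BQT: children B:{G}, QT:{G} ∩→ {G}; cost 0
[col 7] BJQT: children BQT:{G}, J:{T} ∪→ {G,T}; cost 1
[col 7] GH: children G:{G}, H:{A} ∪→ {A,G}; cost 1
[col 7] GHZ: children GH:{A,G}, Z:{T} ∪→ {A,G,T}; cost 1
[col 7] BGHJQTZ: children BJQT:{G,T}, GHZ:{A,G,T} ∩→ {G,T}; cost 0
per-site changes: [4, 5, 4, 4, 3, 4, 4, 3]; total = 31

31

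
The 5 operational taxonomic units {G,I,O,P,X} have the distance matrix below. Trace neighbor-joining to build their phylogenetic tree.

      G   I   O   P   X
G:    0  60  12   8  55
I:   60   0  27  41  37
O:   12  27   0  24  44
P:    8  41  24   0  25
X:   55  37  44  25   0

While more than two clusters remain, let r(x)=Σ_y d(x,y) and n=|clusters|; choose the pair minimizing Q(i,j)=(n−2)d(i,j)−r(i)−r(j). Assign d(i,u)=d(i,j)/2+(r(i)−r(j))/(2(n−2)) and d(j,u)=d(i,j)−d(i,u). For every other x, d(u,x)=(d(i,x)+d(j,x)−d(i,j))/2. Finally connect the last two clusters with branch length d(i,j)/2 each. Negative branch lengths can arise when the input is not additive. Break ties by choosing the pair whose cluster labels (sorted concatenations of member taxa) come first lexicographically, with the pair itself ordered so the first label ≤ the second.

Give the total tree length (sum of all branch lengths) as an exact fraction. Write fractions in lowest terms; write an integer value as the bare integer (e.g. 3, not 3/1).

1. join I+X (d=37, Q=-215) ⇒ IX; edges |I|=115/6, |X|=107/6
  updated: d(G,IX)=39, d(IX,O)=17, d(IX,P)=29/2
2. join G+P (d=8, Q=-179/2) ⇒ GP; edges |G|=57/8, |P|=7/8
  updated: d(GP,IX)=91/4, d(GP,O)=14
3. join GP+IX (d=91/4, Q=-215/4) ⇒ GIPX; edges |GP|=79/8, |IX|=103/8
  updated: d(GIPX,O)=33/8
4. join GIPX+O (d=33/8) ⇒ GIOPX; edges |GIPX|=33/16, |O|=33/16
final tree: (((G:57/8,P:7/8):79/8,(I:115/6,X:107/6):103/8):33/16,O:33/16)
total length: 575/8

575/8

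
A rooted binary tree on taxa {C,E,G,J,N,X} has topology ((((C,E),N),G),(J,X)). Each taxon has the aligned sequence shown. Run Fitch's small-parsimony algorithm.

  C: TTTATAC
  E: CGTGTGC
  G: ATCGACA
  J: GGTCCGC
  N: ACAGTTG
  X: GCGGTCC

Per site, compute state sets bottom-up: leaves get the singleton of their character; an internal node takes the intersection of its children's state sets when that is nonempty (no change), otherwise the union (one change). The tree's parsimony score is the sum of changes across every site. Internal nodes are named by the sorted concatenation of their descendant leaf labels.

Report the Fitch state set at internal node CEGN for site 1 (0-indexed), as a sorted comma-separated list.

T

CE@0: {T} ∪ {C} = {C,T} (union, +1)
CEN@0: {C,T} ∪ {A} = {A,C,T} (union, +1)
CEGN@0: {A,C,T} ∩ {A} = {A} (intersection, +0)
JX@0: {G} ∩ {G} = {G} (intersection, +0)
CEGJNX@0: {A} ∪ {G} = {A,G} (union, +1)
CE@1: {T} ∪ {G} = {G,T} (union, +1)
CEN@1: {G,T} ∪ {C} = {C,G,T} (union, +1)
CEGN@1: {C,G,T} ∩ {T} = {T} (intersection, +0)
JX@1: {G} ∪ {C} = {C,G} (union, +1)
CEGJNX@1: {T} ∪ {C,G} = {C,G,T} (union, +1)
CE@2: {T} ∩ {T} = {T} (intersection, +0)
CEN@2: {T} ∪ {A} = {A,T} (union, +1)
CEGN@2: {A,T} ∪ {C} = {A,C,T} (union, +1)
JX@2: {T} ∪ {G} = {G,T} (union, +1)
CEGJNX@2: {A,C,T} ∩ {G,T} = {T} (intersection, +0)
CE@3: {A} ∪ {G} = {A,G} (union, +1)
CEN@3: {A,G} ∩ {G} = {G} (intersection, +0)
CEGN@3: {G} ∩ {G} = {G} (intersection, +0)
JX@3: {C} ∪ {G} = {C,G} (union, +1)
CEGJNX@3: {G} ∩ {C,G} = {G} (intersection, +0)
CE@4: {T} ∩ {T} = {T} (intersection, +0)
CEN@4: {T} ∩ {T} = {T} (intersection, +0)
CEGN@4: {T} ∪ {A} = {A,T} (union, +1)
JX@4: {C} ∪ {T} = {C,T} (union, +1)
CEGJNX@4: {A,T} ∩ {C,T} = {T} (intersection, +0)
CE@5: {A} ∪ {G} = {A,G} (union, +1)
CEN@5: {A,G} ∪ {T} = {A,G,T} (union, +1)
CEGN@5: {A,G,T} ∪ {C} = {A,C,G,T} (union, +1)
JX@5: {G} ∪ {C} = {C,G} (union, +1)
CEGJNX@5: {A,C,G,T} ∩ {C,G} = {C,G} (intersection, +0)
CE@6: {C} ∩ {C} = {C} (intersection, +0)
CEN@6: {C} ∪ {G} = {C,G} (union, +1)
CEGN@6: {C,G} ∪ {A} = {A,C,G} (union, +1)
JX@6: {C} ∩ {C} = {C} (intersection, +0)
CEGJNX@6: {A,C,G} ∩ {C} = {C} (intersection, +0)
per-site changes: [3, 4, 3, 2, 2, 4, 2]; total = 20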